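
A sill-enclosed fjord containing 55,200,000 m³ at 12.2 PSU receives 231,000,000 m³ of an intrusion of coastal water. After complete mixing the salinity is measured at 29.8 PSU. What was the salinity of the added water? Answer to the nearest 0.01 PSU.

Salt balance: 55,200,000×12.2 + 231,000,000×S = 286,200,000×29.8
673,440,000 + 231,000,000·S = 8,528,760,000
S = (8,528,760,000 − 673,440,000) / 231,000,000 = 34.0057 PSU

34.01 PSU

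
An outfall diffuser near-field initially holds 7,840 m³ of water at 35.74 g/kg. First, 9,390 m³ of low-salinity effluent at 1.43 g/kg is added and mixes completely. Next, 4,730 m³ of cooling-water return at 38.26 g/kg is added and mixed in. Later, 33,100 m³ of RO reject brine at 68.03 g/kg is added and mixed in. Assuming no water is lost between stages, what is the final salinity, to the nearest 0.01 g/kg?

Salt balance:
Initial salt = 7,840×35.74 = 280,201.6
After stage 1: salt = 280,201.6 + 9,390×1.43 = 293,629.3; volume = 17,230 m³; S = 17.042 g/kg
After stage 2: salt = 293,629.3 + 4,730×38.26 = 474,599.1; volume = 21,960 m³; S = 21.612 g/kg
After stage 3: salt = 474,599.1 + 33,100×68.03 = 2,726,392.1; volume = 55,060 m³
S = 2,726,392.1 / 55,060 = 49.5167 g/kg

49.52 g/kg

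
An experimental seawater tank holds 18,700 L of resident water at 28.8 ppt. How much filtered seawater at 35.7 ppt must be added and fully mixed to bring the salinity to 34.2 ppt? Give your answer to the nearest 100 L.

67300 L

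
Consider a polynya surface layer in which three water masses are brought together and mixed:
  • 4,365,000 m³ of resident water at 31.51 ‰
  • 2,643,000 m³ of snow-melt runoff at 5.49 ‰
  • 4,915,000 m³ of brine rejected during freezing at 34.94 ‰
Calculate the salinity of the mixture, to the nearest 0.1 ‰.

By conservation of dissolved salt,
salt = 4,365,000×31.51 + 2,643,000×5.49 + 4,915,000×34.94 = 137,541,150 + 14,510,070 + 171,730,100 = 323,781,320
volume = 4,365,000 + 2,643,000 + 4,915,000 = 11,923,000 m³
S = 323,781,320 / 11,923,000 = 27.156 ‰

27.2 ‰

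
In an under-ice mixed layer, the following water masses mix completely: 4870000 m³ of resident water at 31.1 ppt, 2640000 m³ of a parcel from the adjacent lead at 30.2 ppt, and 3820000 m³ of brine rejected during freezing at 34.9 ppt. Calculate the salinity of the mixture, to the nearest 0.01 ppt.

Mass of salt is conserved:
salt = 4,870,000×31.1 + 2,640,000×30.2 + 3,820,000×34.9 = 151,457,000 + 79,728,000 + 133,318,000 = 364,503,000
volume = 4,870,000 + 2,640,000 + 3,820,000 = 11,330,000 m³
S = 364,503,000 / 11,330,000 = 32.1715 ppt

32.17 ppt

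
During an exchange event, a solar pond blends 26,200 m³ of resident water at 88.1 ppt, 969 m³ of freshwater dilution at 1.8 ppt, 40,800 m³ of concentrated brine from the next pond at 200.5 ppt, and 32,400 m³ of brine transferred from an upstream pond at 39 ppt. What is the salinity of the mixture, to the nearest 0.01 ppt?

117.11 ppt

Total salt / total volume:
salt = 26,200×88.1 + 969×1.8 + 40,800×200.5 + 32,400×39 = 2,308,220 + 1,744.2 + 8,180,400 + 1,263,600 = 11,753,964.2
volume = 26,200 + 969 + 40,800 + 32,400 = 100,369 m³
S = 11,753,964.2 / 100,369 = 117.1075 ppt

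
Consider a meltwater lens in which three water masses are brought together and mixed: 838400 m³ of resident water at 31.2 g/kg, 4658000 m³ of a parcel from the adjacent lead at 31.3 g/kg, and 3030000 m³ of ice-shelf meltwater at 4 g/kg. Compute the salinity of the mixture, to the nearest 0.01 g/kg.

By conservation of dissolved salt,
salt = 838,400×31.2 + 4,658,000×31.3 + 3,030,000×4 = 26,158,080 + 145,795,400 + 12,120,000 = 184,073,480
volume = 838,400 + 4,658,000 + 3,030,000 = 8,526,400 m³
S = 184,073,480 / 8,526,400 = 21.5887 g/kg

21.59 g/kg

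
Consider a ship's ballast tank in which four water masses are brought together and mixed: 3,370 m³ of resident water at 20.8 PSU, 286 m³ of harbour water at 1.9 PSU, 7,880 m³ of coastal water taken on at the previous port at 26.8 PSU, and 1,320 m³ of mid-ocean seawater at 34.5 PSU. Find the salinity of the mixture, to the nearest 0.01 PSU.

Total salt / total volume:
salt = 3,370×20.8 + 286×1.9 + 7,880×26.8 + 1,320×34.5 = 70,096 + 543.4 + 211,184 + 45,540 = 327,363.4
volume = 3,370 + 286 + 7,880 + 1,320 = 12,856 m³
S = 327,363.4 / 12,856 = 25.4639 PSU

25.46 PSU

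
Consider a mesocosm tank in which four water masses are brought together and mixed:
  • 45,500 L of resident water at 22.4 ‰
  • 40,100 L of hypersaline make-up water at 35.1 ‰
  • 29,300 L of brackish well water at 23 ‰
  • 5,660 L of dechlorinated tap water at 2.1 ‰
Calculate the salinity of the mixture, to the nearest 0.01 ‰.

25.82 ‰

Salt balance:
salt = 45,500×22.4 + 40,100×35.1 + 29,300×23 + 5,660×2.1 = 1,019,200 + 1,407,510 + 673,900 + 11,886 = 3,112,496
volume = 45,500 + 40,100 + 29,300 + 5,660 = 120,560 L
S = 3,112,496 / 120,560 = 25.817 ‰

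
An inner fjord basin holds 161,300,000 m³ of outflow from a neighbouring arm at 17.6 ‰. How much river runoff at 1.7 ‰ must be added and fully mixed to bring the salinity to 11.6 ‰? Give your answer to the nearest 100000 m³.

97800000 m³

Salt balance: 161,300,000×17.6 + V×1.7 = (161,300,000+V)×11.6
2,838,880,000 + 1.7V = 1,871,080,000 + 11.6V
967,800,000 = 9.9V
V = 97,757,575.76 m³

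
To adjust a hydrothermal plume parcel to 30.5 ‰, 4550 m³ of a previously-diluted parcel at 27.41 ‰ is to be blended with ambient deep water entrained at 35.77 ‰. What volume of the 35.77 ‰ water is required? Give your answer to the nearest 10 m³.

Salt balance: 4,550×27.41 + V×35.77 = (4,550+V)×30.5
124,715.5 + 35.77V = 138,775 + 30.5V
14,059.5 = 5.27V
V = 2,667.84 m³

2670 m³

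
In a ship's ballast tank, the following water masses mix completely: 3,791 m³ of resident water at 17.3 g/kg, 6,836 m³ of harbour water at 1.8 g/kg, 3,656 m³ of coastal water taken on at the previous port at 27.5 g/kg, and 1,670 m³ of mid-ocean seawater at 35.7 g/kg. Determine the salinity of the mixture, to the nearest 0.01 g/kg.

Salt balance:
salt = 3,791×17.3 + 6,836×1.8 + 3,656×27.5 + 1,670×35.7 = 65,584.3 + 12,304.8 + 100,540 + 59,619 = 238,048.1
volume = 3,791 + 6,836 + 3,656 + 1,670 = 15,953 m³
S = 238,048.1 / 15,953 = 14.9218 g/kg

14.92 g/kg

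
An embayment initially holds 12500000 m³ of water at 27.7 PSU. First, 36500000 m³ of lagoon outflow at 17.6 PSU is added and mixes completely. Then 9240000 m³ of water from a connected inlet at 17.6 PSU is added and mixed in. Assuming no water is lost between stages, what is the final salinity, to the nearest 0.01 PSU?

19.77 PSU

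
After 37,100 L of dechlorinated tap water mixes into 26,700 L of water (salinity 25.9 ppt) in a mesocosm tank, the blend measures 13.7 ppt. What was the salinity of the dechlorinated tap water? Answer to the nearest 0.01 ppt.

Salt balance: 26,700×25.9 + 37,100×S = 63,800×13.7
691,530 + 37,100·S = 874,060
S = (874,060 − 691,530) / 37,100 = 4.9199 ppt

4.92 ppt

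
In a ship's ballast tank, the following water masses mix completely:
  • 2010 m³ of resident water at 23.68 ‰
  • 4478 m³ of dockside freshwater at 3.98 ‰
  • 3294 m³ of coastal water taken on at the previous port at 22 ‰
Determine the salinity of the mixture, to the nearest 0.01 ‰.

14.10 ‰

Salt balance:
salt = 2,010×23.68 + 4,478×3.98 + 3,294×22 = 47,596.8 + 17,822.44 + 72,468 = 137,887.24
volume = 2,010 + 4,478 + 3,294 = 9,782 m³
S = 137,887.24 / 9,782 = 14.096 ‰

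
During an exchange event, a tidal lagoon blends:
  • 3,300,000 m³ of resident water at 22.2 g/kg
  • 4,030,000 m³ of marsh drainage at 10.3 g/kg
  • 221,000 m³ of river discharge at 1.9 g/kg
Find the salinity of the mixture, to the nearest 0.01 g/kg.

Conserving salt mass:
salt = 3,300,000×22.2 + 4,030,000×10.3 + 221,000×1.9 = 73,260,000 + 41,509,000 + 419,900 = 115,188,900
volume = 3,300,000 + 4,030,000 + 221,000 = 7,551,000 m³
S = 115,188,900 / 7,551,000 = 15.2548 g/kg

15.25 g/kg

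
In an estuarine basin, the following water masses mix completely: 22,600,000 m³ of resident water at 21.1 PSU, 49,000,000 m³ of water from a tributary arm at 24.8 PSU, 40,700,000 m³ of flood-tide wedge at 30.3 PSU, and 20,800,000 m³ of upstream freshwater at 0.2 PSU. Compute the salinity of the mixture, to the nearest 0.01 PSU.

By conservation of dissolved salt,
salt = 22,600,000×21.1 + 49,000,000×24.8 + 40,700,000×30.3 + 20,800,000×0.2 = 476,860,000 + 1,215,200,000 + 1,233,210,000 + 4,160,000 = 2,929,430,000
volume = 22,600,000 + 49,000,000 + 40,700,000 + 20,800,000 = 133,100,000 m³
S = 2,929,430,000 / 133,100,000 = 22.0092 PSU

22.01 PSU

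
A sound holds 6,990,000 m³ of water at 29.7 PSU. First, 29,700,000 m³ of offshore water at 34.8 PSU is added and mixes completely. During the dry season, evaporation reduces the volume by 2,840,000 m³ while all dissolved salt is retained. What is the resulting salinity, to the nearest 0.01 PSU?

36.67 PSU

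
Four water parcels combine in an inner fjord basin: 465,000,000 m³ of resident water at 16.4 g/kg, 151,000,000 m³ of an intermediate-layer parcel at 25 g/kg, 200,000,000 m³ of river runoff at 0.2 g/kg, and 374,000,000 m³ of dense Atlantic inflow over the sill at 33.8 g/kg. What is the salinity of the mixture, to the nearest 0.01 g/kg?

Salt balance:
salt = 465,000,000×16.4 + 151,000,000×25 + 200,000,000×0.2 + 374,000,000×33.8 = 7,626,000,000 + 3,775,000,000 + 40,000,000 + 12,641,200,000 = 24,082,200,000
volume = 465,000,000 + 151,000,000 + 200,000,000 + 374,000,000 = 1,190,000,000 m³
S = 24,082,200,000 / 1,190,000,000 = 20.2371 g/kg

20.24 g/kg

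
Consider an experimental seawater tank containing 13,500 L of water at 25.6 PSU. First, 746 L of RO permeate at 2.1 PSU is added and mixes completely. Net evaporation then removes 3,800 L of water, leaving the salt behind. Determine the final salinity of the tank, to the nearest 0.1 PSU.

33.2 PSU

After mixing: salt = 13,500×25.6 + 746×2.1 = 347,166.6; volume = 14,246 L
After evaporation: salt unchanged = 347,166.6; volume = 14,246 − 3,800 = 10,446 L
S = 347,166.6 / 10,446 = 33.2344 PSU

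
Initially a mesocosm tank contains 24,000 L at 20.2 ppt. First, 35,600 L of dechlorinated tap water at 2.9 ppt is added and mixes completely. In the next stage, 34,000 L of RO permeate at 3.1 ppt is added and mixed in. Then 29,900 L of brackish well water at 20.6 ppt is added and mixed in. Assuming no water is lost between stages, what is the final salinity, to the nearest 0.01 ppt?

10.60 ppt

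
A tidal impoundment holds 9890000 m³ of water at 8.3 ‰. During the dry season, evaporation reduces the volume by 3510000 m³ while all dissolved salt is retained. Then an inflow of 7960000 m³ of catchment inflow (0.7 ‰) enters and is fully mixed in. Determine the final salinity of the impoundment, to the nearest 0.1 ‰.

6.1 ‰

After evaporation: salt = 9,890,000×8.3 = 82,087,000; volume = 9,890,000 − 3,510,000 = 6,380,000 m³
After mixing: salt = 82,087,000 + 7,960,000×0.7 = 87,659,000; volume = 6,380,000 + 7,960,000 = 14,340,000 m³
S = 87,659,000 / 14,340,000 = 6.1129 ‰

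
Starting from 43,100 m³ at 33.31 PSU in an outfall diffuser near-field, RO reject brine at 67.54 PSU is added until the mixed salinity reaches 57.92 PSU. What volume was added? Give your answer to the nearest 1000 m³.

Salt balance: 43,100×33.31 + V×67.54 = (43,100+V)×57.92
1,435,661 + 67.54V = 2,496,352 + 57.92V
1,060,691 = 9.62V
V = 110,258.94 m³

110000 m³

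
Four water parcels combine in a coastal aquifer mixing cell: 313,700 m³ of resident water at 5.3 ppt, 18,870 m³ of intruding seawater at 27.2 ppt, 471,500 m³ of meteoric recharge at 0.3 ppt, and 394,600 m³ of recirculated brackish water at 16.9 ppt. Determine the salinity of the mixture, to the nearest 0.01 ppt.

7.50 ppt

Salt balance:
salt = 313,700×5.3 + 18,870×27.2 + 471,500×0.3 + 394,600×16.9 = 1,662,610 + 513,264 + 141,450 + 6,668,740 = 8,986,064
volume = 313,700 + 18,870 + 471,500 + 394,600 = 1,198,670 m³
S = 8,986,064 / 1,198,670 = 7.4967 ppt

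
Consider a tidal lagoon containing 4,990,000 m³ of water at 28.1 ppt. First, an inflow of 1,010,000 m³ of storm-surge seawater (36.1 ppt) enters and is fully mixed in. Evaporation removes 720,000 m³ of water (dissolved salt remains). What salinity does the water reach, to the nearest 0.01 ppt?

After mixing: salt = 4,990,000×28.1 + 1,010,000×36.1 = 176,680,000; volume = 6,000,000 m³
After evaporation: salt unchanged = 176,680,000; volume = 6,000,000 − 720,000 = 5,280,000 m³
S = 176,680,000 / 5,280,000 = 33.4621 ppt

33.46 ppt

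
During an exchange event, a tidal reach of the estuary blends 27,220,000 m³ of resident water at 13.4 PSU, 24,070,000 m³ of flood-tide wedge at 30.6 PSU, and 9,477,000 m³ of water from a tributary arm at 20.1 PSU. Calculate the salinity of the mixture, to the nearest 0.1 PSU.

Total salt / total volume:
salt = 27,220,000×13.4 + 24,070,000×30.6 + 9,477,000×20.1 = 364,748,000 + 736,542,000 + 190,487,700 = 1,291,777,700
volume = 27,220,000 + 24,070,000 + 9,477,000 = 60,767,000 m³
S = 1,291,777,700 / 60,767,000 = 21.258 PSU

21.3 PSU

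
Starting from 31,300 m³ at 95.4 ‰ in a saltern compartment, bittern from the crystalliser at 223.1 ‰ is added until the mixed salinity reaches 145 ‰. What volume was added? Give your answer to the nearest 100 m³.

19900 m³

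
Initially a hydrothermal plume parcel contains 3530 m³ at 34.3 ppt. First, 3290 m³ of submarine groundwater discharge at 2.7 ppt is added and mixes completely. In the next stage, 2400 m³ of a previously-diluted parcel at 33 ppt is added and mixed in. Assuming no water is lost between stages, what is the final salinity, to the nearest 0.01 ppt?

Conserving salt mass:
Initial salt = 3,530×34.3 = 121,079
After stage 1: salt = 121,079 + 3,290×2.7 = 129,962; volume = 6,820 m³; S = 19.056 ppt
After stage 2: salt = 129,962 + 2,400×33 = 209,162; volume = 9,220 m³
S = 209,162 / 9,220 = 22.6857 ppt

22.69 ppt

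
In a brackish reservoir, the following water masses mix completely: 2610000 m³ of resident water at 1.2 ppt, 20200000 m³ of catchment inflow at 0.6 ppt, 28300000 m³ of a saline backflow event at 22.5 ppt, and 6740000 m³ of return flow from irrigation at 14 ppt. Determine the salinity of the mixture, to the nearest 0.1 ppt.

12.9 ppt

Conserving salt mass:
salt = 2,610,000×1.2 + 20,200,000×0.6 + 28,300,000×22.5 + 6,740,000×14 = 3,132,000 + 12,120,000 + 636,750,000 + 94,360,000 = 746,362,000
volume = 2,610,000 + 20,200,000 + 28,300,000 + 6,740,000 = 57,850,000 m³
S = 746,362,000 / 57,850,000 = 12.902 ppt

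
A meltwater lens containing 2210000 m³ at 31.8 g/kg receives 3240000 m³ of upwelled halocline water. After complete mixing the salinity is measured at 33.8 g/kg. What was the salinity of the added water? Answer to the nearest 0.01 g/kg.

35.16 g/kg

Salt balance: 2,210,000×31.8 + 3,240,000×S = 5,450,000×33.8
70,278,000 + 3,240,000·S = 184,210,000
S = (184,210,000 − 70,278,000) / 3,240,000 = 35.1642 g/kg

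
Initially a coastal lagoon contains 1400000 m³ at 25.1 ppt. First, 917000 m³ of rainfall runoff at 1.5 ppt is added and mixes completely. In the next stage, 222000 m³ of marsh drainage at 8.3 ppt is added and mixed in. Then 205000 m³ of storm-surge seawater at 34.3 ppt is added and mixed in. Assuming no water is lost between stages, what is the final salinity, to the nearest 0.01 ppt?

Total salt / total volume:
Initial salt = 1,400,000×25.1 = 35,140,000
After stage 1: salt = 35,140,000 + 917,000×1.5 = 36,515,500; volume = 2,317,000 m³; S = 15.76 ppt
After stage 2: salt = 36,515,500 + 222,000×8.3 = 38,358,100; volume = 2,539,000 m³; S = 15.108 ppt
After stage 3: salt = 38,358,100 + 205,000×34.3 = 45,389,600; volume = 2,744,000 m³
S = 45,389,600 / 2,744,000 = 16.5414 ppt

16.54 ppt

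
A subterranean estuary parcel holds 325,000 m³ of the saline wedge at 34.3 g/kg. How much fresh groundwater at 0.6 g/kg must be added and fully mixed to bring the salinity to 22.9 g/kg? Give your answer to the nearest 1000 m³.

Salt balance: 325,000×34.3 + V×0.6 = (325,000+V)×22.9
11,147,500 + 0.6V = 7,442,500 + 22.9V
3,705,000 = 22.3V
V = 166,143.5 m³

166000 m³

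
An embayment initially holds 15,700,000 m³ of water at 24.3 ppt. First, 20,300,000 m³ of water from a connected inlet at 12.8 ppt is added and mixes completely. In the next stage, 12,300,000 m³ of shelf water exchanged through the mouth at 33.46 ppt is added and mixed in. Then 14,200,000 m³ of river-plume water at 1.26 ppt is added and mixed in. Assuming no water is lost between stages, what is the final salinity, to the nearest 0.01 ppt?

17.13 ppt

Salt balance:
Initial salt = 15,700,000×24.3 = 381,510,000
After stage 1: salt = 381,510,000 + 20,300,000×12.8 = 641,350,000; volume = 36,000,000 m³; S = 17.815 ppt
After stage 2: salt = 641,350,000 + 12,300,000×33.46 = 1,052,908,000; volume = 48,300,000 m³; S = 21.799 ppt
After stage 3: salt = 1,052,908,000 + 14,200,000×1.26 = 1,070,800,000; volume = 62,500,000 m³
S = 1,070,800,000 / 62,500,000 = 17.1328 ppt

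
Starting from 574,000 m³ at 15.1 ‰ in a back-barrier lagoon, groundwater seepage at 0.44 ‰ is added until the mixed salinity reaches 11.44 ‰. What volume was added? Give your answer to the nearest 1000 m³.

Salt balance: 574,000×15.1 + V×0.44 = (574,000+V)×11.44
8,667,400 + 0.44V = 6,566,560 + 11.44V
2,100,840 = 11V
V = 190,985.45 m³

191000 m³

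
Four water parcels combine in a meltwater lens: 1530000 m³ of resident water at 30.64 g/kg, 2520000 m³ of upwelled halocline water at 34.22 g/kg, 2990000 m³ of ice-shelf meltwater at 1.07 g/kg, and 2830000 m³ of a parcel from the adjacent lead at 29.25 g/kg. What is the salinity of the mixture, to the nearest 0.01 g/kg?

Total salt / total volume:
salt = 1,530,000×30.64 + 2,520,000×34.22 + 2,990,000×1.07 + 2,830,000×29.25 = 46,879,200 + 86,234,400 + 3,199,300 + 82,777,500 = 219,090,400
volume = 1,530,000 + 2,520,000 + 2,990,000 + 2,830,000 = 9,870,000 m³
S = 219,090,400 / 9,870,000 = 22.1976 g/kg

22.20 g/kg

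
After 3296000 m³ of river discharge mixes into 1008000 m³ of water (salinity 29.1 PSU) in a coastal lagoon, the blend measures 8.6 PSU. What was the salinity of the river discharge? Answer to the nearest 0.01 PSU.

2.33 PSU

Salt balance: 1,008,000×29.1 + 3,296,000×S = 4,304,000×8.6
29,332,800 + 3,296,000·S = 37,014,400
S = (37,014,400 − 29,332,800) / 3,296,000 = 2.3306 PSU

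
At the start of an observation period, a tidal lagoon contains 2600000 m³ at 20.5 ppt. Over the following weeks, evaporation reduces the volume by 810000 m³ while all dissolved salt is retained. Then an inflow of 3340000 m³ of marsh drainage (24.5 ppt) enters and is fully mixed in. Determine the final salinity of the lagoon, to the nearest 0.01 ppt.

26.34 ppt

After evaporation: salt = 2,600,000×20.5 = 53,300,000; volume = 2,600,000 − 810,000 = 1,790,000 m³
After mixing: salt = 53,300,000 + 3,340,000×24.5 = 135,130,000; volume = 1,790,000 + 3,340,000 = 5,130,000 m³
S = 135,130,000 / 5,130,000 = 26.3411 ppt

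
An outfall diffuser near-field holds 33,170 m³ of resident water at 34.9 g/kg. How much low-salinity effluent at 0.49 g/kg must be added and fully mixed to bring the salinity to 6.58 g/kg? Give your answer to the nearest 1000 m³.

Salt balance: 33,170×34.9 + V×0.49 = (33,170+V)×6.58
1,157,633 + 0.49V = 218,258.6 + 6.58V
939,374.4 = 6.09V
V = 154,248.67 m³

154000 m³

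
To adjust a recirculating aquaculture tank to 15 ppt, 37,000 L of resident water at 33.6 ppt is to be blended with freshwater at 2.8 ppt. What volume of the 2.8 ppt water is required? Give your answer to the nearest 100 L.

Salt balance: 37,000×33.6 + V×2.8 = (37,000+V)×15
1,243,200 + 2.8V = 555,000 + 15V
688,200 = 12.2V
V = 56,409.84 L

56400 L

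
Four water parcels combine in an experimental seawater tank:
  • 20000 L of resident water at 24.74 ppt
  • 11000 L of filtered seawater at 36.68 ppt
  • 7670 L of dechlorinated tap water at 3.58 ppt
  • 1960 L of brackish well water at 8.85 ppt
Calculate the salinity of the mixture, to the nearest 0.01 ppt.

By conservation of dissolved salt,
salt = 20,000×24.74 + 11,000×36.68 + 7,670×3.58 + 1,960×8.85 = 494,800 + 403,480 + 27,458.6 + 17,346 = 943,084.6
volume = 20,000 + 11,000 + 7,670 + 1,960 = 40,630 L
S = 943,084.6 / 40,630 = 23.2115 ppt

23.21 ppt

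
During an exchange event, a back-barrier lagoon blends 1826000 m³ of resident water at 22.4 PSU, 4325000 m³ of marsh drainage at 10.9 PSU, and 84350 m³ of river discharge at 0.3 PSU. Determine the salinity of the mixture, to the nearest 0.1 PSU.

Conserving salt mass:
salt = 1,826,000×22.4 + 4,325,000×10.9 + 84,350×0.3 = 40,902,400 + 47,142,500 + 25,305 = 88,070,205
volume = 1,826,000 + 4,325,000 + 84,350 = 6,235,350 m³
S = 88,070,205 / 6,235,350 = 14.124 PSU

14.1 PSU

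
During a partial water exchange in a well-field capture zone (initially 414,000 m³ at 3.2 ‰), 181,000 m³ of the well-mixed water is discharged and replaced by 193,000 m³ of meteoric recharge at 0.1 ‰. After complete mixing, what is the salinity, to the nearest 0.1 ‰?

Remaining after removal: 233,000 m³ at 3.2 ‰ (salt = 745,600)
After addition: salt = 745,600 + 193,000×0.1 = 764,900; volume = 426,000 m³
S = 764,900 / 426,000 = 1.7955 ‰

1.8 ‰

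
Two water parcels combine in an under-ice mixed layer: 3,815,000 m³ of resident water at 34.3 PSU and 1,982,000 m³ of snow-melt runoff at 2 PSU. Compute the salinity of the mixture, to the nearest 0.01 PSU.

Conserving salt mass:
salt = 3,815,000×34.3 + 1,982,000×2 = 130,854,500 + 3,964,000 = 134,818,500
volume = 3,815,000 + 1,982,000 = 5,797,000 m³
S = 134,818,500 / 5,797,000 = 23.2566 PSU

23.26 PSU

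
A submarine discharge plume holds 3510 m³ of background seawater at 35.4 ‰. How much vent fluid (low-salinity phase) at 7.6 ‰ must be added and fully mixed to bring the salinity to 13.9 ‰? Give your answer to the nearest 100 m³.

Salt balance: 3,510×35.4 + V×7.6 = (3,510+V)×13.9
124,254 + 7.6V = 48,789 + 13.9V
75,465 = 6.3V
V = 11,978.57 m³

12000 m³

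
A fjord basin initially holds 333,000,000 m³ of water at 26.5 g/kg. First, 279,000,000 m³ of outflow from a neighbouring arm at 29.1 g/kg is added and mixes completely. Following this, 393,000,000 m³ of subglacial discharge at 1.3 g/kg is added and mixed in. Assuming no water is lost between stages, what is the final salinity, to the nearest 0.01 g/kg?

Conserving salt mass:
Initial salt = 333,000,000×26.5 = 8,824,500,000
After stage 1: salt = 8,824,500,000 + 279,000,000×29.1 = 16,943,400,000; volume = 612,000,000 m³; S = 27.685 g/kg
After stage 2: salt = 16,943,400,000 + 393,000,000×1.3 = 17,454,300,000; volume = 1,005,000,000 m³
S = 17,454,300,000 / 1,005,000,000 = 17.3675 g/kg

17.37 g/kg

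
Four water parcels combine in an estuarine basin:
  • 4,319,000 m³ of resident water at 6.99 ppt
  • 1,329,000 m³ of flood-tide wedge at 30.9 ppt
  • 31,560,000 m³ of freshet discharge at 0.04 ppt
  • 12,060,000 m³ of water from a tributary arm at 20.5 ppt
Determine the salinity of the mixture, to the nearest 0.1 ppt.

6.5 ppt

Salt balance:
salt = 4,319,000×6.99 + 1,329,000×30.9 + 31,560,000×0.04 + 12,060,000×20.5 = 30,189,810 + 41,066,100 + 1,262,400 + 247,230,000 = 319,748,310
volume = 4,319,000 + 1,329,000 + 31,560,000 + 12,060,000 = 49,268,000 m³
S = 319,748,310 / 49,268,000 = 6.49 ppt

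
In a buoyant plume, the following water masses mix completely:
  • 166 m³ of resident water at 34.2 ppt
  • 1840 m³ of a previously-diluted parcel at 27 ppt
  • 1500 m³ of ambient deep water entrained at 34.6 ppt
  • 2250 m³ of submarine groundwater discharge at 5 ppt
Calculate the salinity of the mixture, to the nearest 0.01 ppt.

Salt balance:
salt = 166×34.2 + 1,840×27 + 1,500×34.6 + 2,250×5 = 5,677.2 + 49,680 + 51,900 + 11,250 = 118,507.2
volume = 166 + 1,840 + 1,500 + 2,250 = 5,756 m³
S = 118,507.2 / 5,756 = 20.5885 ppt

20.59 ppt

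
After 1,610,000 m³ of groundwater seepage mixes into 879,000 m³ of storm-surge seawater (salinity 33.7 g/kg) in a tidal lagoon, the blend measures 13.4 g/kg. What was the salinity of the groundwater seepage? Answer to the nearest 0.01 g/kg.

Salt balance: 879,000×33.7 + 1,610,000×S = 2,489,000×13.4
29,622,300 + 1,610,000·S = 33,352,600
S = (33,352,600 − 29,622,300) / 1,610,000 = 2.317 g/kg

2.32 g/kg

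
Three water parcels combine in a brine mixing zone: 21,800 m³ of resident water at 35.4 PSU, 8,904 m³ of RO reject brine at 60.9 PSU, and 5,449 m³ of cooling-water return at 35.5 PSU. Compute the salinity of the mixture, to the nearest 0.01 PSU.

41.70 PSU

By conservation of dissolved salt,
salt = 21,800×35.4 + 8,904×60.9 + 5,449×35.5 = 771,720 + 542,253.6 + 193,439.5 = 1,507,413.1
volume = 21,800 + 8,904 + 5,449 = 36,153 m³
S = 1,507,413.1 / 36,153 = 41.6954 PSU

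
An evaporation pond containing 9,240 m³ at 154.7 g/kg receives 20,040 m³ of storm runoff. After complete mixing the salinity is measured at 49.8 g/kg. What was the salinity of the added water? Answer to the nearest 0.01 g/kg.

1.43 g/kg

Salt balance: 9,240×154.7 + 20,040×S = 29,280×49.8
1,429,428 + 20,040·S = 1,458,144
S = (1,458,144 − 1,429,428) / 20,040 = 1.4329 g/kg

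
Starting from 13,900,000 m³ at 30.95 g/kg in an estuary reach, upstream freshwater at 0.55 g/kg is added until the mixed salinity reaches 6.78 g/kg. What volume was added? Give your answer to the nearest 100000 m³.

Salt balance: 13,900,000×30.95 + V×0.55 = (13,900,000+V)×6.78
430,205,000 + 0.55V = 94,242,000 + 6.78V
335,963,000 = 6.23V
V = 53,926,645.26 m³

53900000 m³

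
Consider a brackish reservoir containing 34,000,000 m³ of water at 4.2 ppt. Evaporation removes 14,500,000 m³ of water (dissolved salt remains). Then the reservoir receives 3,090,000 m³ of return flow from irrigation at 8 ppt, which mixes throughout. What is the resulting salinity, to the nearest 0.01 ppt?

7.42 ppt

After evaporation: salt = 34,000,000×4.2 = 142,800,000; volume = 34,000,000 − 14,500,000 = 19,500,000 m³
After mixing: salt = 142,800,000 + 3,090,000×8 = 167,520,000; volume = 19,500,000 + 3,090,000 = 22,590,000 m³
S = 167,520,000 / 22,590,000 = 7.4157 ppt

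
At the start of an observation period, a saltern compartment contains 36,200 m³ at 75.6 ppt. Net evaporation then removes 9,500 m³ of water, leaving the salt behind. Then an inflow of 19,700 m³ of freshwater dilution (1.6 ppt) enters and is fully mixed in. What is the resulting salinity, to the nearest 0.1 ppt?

After evaporation: salt = 36,200×75.6 = 2,736,720; volume = 36,200 − 9,500 = 26,700 m³
After mixing: salt = 2,736,720 + 19,700×1.6 = 2,768,240; volume = 26,700 + 19,700 = 46,400 m³
S = 2,768,240 / 46,400 = 59.6603 ppt

59.7 ppt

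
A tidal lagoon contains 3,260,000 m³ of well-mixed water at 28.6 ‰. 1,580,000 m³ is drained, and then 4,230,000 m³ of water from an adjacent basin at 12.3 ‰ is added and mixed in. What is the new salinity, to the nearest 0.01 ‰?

16.93 ‰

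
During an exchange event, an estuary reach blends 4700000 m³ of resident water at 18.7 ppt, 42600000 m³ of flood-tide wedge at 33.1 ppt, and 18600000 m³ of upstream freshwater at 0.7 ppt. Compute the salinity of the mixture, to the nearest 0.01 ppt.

Total salt / total volume:
salt = 4,700,000×18.7 + 42,600,000×33.1 + 18,600,000×0.7 = 87,890,000 + 1,410,060,000 + 13,020,000 = 1,510,970,000
volume = 4,700,000 + 42,600,000 + 18,600,000 = 65,900,000 m³
S = 1,510,970,000 / 65,900,000 = 22.9282 ppt

22.93 ppt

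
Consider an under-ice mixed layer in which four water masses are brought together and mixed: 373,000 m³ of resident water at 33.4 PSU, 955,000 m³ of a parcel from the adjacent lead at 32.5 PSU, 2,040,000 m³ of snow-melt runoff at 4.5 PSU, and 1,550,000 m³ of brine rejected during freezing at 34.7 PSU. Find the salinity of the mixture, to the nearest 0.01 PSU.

Total salt / total volume:
salt = 373,000×33.4 + 955,000×32.5 + 2,040,000×4.5 + 1,550,000×34.7 = 12,458,200 + 31,037,500 + 9,180,000 + 53,785,000 = 106,460,700
volume = 373,000 + 955,000 + 2,040,000 + 1,550,000 = 4,918,000 m³
S = 106,460,700 / 4,918,000 = 21.6472 PSU

21.65 PSU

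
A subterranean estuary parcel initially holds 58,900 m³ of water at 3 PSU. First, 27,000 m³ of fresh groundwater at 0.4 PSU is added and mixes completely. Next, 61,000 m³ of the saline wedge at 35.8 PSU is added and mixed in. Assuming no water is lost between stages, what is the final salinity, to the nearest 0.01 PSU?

Total salt / total volume:
Initial salt = 58,900×3 = 176,700
After stage 1: salt = 176,700 + 27,000×0.4 = 187,500; volume = 85,900 m³; S = 2.183 PSU
After stage 2: salt = 187,500 + 61,000×35.8 = 2,371,300; volume = 146,900 m³
S = 2,371,300 / 146,900 = 16.1423 PSU

16.14 PSU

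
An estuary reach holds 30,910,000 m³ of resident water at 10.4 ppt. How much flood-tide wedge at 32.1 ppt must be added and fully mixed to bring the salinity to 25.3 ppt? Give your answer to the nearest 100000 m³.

67700000 m³

Salt balance: 30,910,000×10.4 + V×32.1 = (30,910,000+V)×25.3
321,464,000 + 32.1V = 782,023,000 + 25.3V
460,559,000 = 6.8V
V = 67,729,264.71 m³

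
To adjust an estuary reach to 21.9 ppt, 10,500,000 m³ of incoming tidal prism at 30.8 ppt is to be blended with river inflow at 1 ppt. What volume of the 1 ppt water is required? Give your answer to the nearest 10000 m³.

Salt balance: 10,500,000×30.8 + V×1 = (10,500,000+V)×21.9
323,400,000 + 1V = 229,950,000 + 21.9V
93,450,000 = 20.9V
V = 4,471,291.87 m³

4470000 m³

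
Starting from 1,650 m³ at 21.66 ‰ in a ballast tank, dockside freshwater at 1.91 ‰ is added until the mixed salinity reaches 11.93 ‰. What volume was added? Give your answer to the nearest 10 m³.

1600 m³

Salt balance: 1,650×21.66 + V×1.91 = (1,650+V)×11.93
35,739 + 1.91V = 19,684.5 + 11.93V
16,054.5 = 10.02V
V = 1,602.25 m³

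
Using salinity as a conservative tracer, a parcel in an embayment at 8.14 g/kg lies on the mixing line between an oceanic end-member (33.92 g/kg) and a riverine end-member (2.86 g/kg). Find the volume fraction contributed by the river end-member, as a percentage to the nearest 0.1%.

Let f be the freshwater fraction. Salt balance per unit volume:
f×2.86 + (1−f)×33.92 = 8.14
f = (33.92 − 8.14) / (33.92 − 2.86) = 25.78/31.06 = 0.83

83.0%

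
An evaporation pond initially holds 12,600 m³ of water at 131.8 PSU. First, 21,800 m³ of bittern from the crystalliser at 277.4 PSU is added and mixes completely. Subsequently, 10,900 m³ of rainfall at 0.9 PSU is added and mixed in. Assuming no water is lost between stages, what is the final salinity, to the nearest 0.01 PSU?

Total salt / total volume:
Initial salt = 12,600×131.8 = 1,660,680
After stage 1: salt = 1,660,680 + 21,800×277.4 = 7,708,000; volume = 34,400 m³; S = 224.07 PSU
After stage 2: salt = 7,708,000 + 10,900×0.9 = 7,717,810; volume = 45,300 m³
S = 7,717,810 / 45,300 = 170.3711 PSU

170.37 PSU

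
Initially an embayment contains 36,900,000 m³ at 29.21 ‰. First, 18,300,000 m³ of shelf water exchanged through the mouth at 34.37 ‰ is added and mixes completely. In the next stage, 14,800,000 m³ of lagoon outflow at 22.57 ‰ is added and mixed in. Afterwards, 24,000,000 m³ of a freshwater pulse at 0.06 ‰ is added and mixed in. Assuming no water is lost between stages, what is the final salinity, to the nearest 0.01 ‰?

Weighted by volume,
Initial salt = 36,900,000×29.21 = 1,077,849,000
After stage 1: salt = 1,077,849,000 + 18,300,000×34.37 = 1,706,820,000; volume = 55,200,000 m³; S = 30.921 ‰
After stage 2: salt = 1,706,820,000 + 14,800,000×22.57 = 2,040,856,000; volume = 70,000,000 m³; S = 29.155 ‰
After stage 3: salt = 2,040,856,000 + 24,000,000×0.06 = 2,042,296,000; volume = 94,000,000 m³
S = 2,042,296,000 / 94,000,000 = 21.7266 ‰

21.73 ‰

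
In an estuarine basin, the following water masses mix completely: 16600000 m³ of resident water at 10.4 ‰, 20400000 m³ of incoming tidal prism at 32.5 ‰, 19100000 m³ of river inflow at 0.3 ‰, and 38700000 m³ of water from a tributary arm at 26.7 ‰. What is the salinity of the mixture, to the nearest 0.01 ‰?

Weighted by volume,
salt = 16,600,000×10.4 + 20,400,000×32.5 + 19,100,000×0.3 + 38,700,000×26.7 = 172,640,000 + 663,000,000 + 5,730,000 + 1,033,290,000 = 1,874,660,000
volume = 16,600,000 + 20,400,000 + 19,100,000 + 38,700,000 = 94,800,000 m³
S = 1,874,660,000 / 94,800,000 = 19.7749 ‰

19.77 ‰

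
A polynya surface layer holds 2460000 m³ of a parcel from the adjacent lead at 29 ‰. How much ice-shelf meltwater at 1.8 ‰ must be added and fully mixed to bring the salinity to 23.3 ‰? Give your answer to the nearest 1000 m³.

Salt balance: 2,460,000×29 + V×1.8 = (2,460,000+V)×23.3
71,340,000 + 1.8V = 57,318,000 + 23.3V
14,022,000 = 21.5V
V = 652,186.05 m³

652000 m³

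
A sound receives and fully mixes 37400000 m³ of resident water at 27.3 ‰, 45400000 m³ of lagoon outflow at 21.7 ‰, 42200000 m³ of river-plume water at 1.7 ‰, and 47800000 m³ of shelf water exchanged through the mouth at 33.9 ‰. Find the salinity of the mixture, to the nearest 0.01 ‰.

Salt balance:
salt = 37,400,000×27.3 + 45,400,000×21.7 + 42,200,000×1.7 + 47,800,000×33.9 = 1,021,020,000 + 985,180,000 + 71,740,000 + 1,620,420,000 = 3,698,360,000
volume = 37,400,000 + 45,400,000 + 42,200,000 + 47,800,000 = 172,800,000 m³
S = 3,698,360,000 / 172,800,000 = 21.4025 ‰

21.40 ‰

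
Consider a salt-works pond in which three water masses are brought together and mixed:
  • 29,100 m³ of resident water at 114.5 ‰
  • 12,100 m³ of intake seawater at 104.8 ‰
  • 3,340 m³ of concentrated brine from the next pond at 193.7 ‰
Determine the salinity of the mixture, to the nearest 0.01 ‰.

117.80 ‰

Mass of salt is conserved:
salt = 29,100×114.5 + 12,100×104.8 + 3,340×193.7 = 3,331,950 + 1,268,080 + 646,958 = 5,246,988
volume = 29,100 + 12,100 + 3,340 = 44,540 m³
S = 5,246,988 / 44,540 = 117.804 ‰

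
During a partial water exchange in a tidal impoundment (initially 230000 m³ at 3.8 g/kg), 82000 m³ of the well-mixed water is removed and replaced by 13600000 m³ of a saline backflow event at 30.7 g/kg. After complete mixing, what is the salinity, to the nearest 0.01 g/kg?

Remaining after removal: 148,000 m³ at 3.8 g/kg (salt = 562,400)
After addition: salt = 562,400 + 13,600,000×30.7 = 418,082,400; volume = 13,748,000 m³
S = 418,082,400 / 13,748,000 = 30.4104 g/kg

30.41 g/kg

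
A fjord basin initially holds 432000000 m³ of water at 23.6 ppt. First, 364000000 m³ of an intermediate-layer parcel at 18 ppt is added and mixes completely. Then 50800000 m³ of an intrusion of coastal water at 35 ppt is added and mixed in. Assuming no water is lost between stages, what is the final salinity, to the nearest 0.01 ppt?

Weighted by volume,
Initial salt = 432,000,000×23.6 = 10,195,200,000
After stage 1: salt = 10,195,200,000 + 364,000,000×18 = 16,747,200,000; volume = 796,000,000 m³; S = 21.039 ppt
After stage 2: salt = 16,747,200,000 + 50,800,000×35 = 18,525,200,000; volume = 846,800,000 m³
S = 18,525,200,000 / 846,800,000 = 21.8767 ppt

21.88 ppt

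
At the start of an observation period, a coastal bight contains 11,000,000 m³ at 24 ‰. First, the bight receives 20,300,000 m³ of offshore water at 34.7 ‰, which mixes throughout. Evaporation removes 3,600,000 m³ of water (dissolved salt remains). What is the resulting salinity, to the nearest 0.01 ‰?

34.96 ‰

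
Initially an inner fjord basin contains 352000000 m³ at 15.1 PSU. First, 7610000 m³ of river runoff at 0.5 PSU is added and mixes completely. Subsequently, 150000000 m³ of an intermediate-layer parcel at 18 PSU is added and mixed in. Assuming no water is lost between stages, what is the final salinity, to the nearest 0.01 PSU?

Mass of salt is conserved:
Initial salt = 352,000,000×15.1 = 5,315,200,000
After stage 1: salt = 5,315,200,000 + 7,610,000×0.5 = 5,319,005,000; volume = 359,610,000 m³; S = 14.791 PSU
After stage 2: salt = 5,319,005,000 + 150,000,000×18 = 8,019,005,000; volume = 509,610,000 m³
S = 8,019,005,000 / 509,610,000 = 15.7356 PSU

15.74 PSU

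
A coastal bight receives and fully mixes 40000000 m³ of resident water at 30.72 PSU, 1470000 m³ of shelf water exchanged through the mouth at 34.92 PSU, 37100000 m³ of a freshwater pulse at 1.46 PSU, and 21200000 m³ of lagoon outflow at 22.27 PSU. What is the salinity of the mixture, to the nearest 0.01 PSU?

By conservation of dissolved salt,
salt = 40,000,000×30.72 + 1,470,000×34.92 + 37,100,000×1.46 + 21,200,000×22.27 = 1,228,800,000 + 51,332,400 + 54,166,000 + 472,124,000 = 1,806,422,400
volume = 40,000,000 + 1,470,000 + 37,100,000 + 21,200,000 = 99,770,000 m³
S = 1,806,422,400 / 99,770,000 = 18.1059 PSU

18.11 PSU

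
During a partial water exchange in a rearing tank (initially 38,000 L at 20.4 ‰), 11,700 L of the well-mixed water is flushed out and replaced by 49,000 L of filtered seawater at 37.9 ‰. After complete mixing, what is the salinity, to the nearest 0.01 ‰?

Remaining after removal: 26,300 L at 20.4 ‰ (salt = 536,520)
After addition: salt = 536,520 + 49,000×37.9 = 2,393,620; volume = 75,300 L
S = 2,393,620 / 75,300 = 31.7878 ‰

31.79 ‰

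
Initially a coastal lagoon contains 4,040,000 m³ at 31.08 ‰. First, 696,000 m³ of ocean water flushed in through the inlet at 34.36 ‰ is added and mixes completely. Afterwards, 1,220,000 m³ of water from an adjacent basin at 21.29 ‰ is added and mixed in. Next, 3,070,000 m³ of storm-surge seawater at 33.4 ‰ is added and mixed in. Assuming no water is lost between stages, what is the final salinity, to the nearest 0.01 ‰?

By conservation of dissolved salt,
Initial salt = 4,040,000×31.08 = 125,563,200
After stage 1: salt = 125,563,200 + 696,000×34.36 = 149,477,760; volume = 4,736,000 m³; S = 31.562 ‰
After stage 2: salt = 149,477,760 + 1,220,000×21.29 = 175,451,560; volume = 5,956,000 m³; S = 29.458 ‰
After stage 3: salt = 175,451,560 + 3,070,000×33.4 = 277,989,560; volume = 9,026,000 m³
S = 277,989,560 / 9,026,000 = 30.7988 ‰

30.80 ‰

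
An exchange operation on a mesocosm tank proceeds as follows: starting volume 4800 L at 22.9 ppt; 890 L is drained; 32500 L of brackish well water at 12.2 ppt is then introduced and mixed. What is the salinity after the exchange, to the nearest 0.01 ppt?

Remaining after removal: 3,910 L at 22.9 ppt (salt = 89,539)
After addition: salt = 89,539 + 32,500×12.2 = 486,039; volume = 36,410 L
S = 486,039 / 36,410 = 13.3491 ppt

13.35 ppt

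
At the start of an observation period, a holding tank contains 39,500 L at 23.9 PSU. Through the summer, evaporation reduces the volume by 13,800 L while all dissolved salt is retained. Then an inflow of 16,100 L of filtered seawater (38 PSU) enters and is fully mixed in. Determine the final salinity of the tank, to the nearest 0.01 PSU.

37.22 PSU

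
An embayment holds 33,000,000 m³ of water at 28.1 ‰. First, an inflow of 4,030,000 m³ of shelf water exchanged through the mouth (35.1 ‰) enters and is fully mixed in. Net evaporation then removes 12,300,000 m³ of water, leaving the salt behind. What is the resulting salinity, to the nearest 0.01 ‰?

43.22 ‰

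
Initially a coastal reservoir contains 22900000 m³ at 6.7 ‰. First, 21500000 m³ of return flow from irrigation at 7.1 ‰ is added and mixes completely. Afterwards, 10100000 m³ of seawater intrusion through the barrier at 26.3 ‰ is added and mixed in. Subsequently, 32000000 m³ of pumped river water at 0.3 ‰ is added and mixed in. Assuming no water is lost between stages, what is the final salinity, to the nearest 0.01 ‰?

Conserving salt mass:
Initial salt = 22,900,000×6.7 = 153,430,000
After stage 1: salt = 153,430,000 + 21,500,000×7.1 = 306,080,000; volume = 44,400,000 m³; S = 6.894 ‰
After stage 2: salt = 306,080,000 + 10,100,000×26.3 = 571,710,000; volume = 54,500,000 m³; S = 10.49 ‰
After stage 3: salt = 571,710,000 + 32,000,000×0.3 = 581,310,000; volume = 86,500,000 m³
S = 581,310,000 / 86,500,000 = 6.7203 ‰

6.72 ‰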